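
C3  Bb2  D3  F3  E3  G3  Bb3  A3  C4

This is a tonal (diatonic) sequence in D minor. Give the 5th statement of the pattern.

The 3-note cells begin on C3, F3, Bb3 — each up a 4th from the last.
Carrying on: E4 → A4.
From A4 the diatonic shape gives A4 G4 Bb4.

A4 G4 Bb4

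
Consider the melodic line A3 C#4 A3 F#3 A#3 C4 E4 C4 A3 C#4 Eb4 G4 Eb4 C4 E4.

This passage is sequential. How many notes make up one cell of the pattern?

15 notes total. Splitting into 3 groups of 5:
A3 C#4 A3 F#3 A#3 | C4 E4 C4 A3 C#4 | Eb4 G4 Eb4 C4 E4
That's a consistent up a 3rd shift per cell, and no other grouping gives one.

5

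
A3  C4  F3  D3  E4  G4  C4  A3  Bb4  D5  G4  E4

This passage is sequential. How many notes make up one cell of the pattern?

There are 12 notes; a 4-note unit gives 3 cells:
A3 C4 F3 D3 | E4 G4 C4 A3 | Bb4 D5 G4 E4
That's a consistent up a 5th shift per cell, and no other grouping gives one.

4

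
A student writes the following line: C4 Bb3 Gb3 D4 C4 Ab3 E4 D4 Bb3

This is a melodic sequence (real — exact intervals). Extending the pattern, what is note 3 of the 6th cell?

E4

The unit is 3 notes. Position-3 pitches of the 3 shown cells: Gb3, Ab3, Bb3.
Extending up a 2nd: C4 → D4 → E4.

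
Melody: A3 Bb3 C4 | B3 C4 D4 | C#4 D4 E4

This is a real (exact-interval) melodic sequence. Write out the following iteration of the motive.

Taking 3-note groups, the heads are A3, B3, C#4: the pattern moves up a 2nd.
Statement 4 starts on D#4 and keeps the same exact contour: D#4 E4 F#4.

D#4 E4 F#4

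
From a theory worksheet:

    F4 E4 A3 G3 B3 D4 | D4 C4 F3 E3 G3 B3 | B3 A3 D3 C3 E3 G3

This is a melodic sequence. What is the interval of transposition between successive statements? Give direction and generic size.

With a 6-note motive the entries are F4, D4, B3, each down a 3rd from the previous.
F4 to D4 is down a 3rd.

down a 3rd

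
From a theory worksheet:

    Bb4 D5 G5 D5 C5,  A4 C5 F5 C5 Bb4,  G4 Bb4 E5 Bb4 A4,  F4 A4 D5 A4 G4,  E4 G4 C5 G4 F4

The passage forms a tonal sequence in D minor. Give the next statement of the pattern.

Unit = 5 notes; the statements start on Bb4, A4, G4, F4, E4, moving down a 2nd each time.
Statement 6 starts on D4 and keeps the same diatonic contour: D4 F4 Bb4 F4 E4.

D4 F4 Bb4 F4 E4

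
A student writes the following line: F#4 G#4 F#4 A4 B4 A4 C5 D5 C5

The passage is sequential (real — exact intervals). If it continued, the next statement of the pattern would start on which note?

Taking 3-note groups, the heads are F#4, A4, C5: the pattern moves up a 3rd.
One more step up a 3rd gives Eb5.

Eb5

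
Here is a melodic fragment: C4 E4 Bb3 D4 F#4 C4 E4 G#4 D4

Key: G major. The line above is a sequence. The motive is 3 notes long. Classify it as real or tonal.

Each cell has the same semitone pattern (4, -6) — intervals are preserved exactly.
And Bb3 lies outside G major, so the sequence is real rather than tonal.

real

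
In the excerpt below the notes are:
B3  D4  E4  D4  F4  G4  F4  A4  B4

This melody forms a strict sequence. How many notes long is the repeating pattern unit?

Try groups of 3 (3 cells in 9 notes):
B3 D4 E4 | D4 F4 G4 | F4 A4 B4
Each cell is the previous one up a 3rd — so the unit is 3 notes.

3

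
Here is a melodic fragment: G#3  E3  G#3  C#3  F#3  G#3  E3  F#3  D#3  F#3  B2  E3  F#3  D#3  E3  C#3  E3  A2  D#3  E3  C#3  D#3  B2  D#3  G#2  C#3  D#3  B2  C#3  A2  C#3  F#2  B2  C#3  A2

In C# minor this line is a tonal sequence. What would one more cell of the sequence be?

B2 G#2 B2 E2 A2 B2 G#2

With a 7-note motive the entries are G#3, F#3, E3, D#3, C#3, each down a 2nd from the previous.
From B2 the diatonic shape gives B2 G#2 B2 E2 A2 B2 G#2.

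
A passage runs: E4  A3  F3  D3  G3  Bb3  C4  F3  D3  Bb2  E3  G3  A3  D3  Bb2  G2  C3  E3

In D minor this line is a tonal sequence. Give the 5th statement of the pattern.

D3 G2 E2 C2 F2 A2

Taking 6-note groups, the heads are E4, C4, A3: the pattern moves down a 3rd.
Carrying on: F3 → D3.
So cell 5 is D3 G2 E2 C2 F2 A2.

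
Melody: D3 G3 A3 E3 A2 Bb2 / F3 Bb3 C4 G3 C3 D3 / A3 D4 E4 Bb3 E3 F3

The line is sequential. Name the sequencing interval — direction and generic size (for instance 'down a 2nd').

With a 6-note motive the entries are D3, F3, A3, each up a 3rd from the previous.
D3 to F3 is up a 3rd.

up a 3rd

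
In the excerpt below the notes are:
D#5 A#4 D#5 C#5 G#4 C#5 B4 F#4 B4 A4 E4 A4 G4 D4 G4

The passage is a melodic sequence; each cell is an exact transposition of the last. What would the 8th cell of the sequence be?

Taking 3-note groups, the heads are D#5, C#5, B4, A4, G4: the pattern moves down a 2nd.
Continuing the starts: F4 → Eb4 → Db4.
From Db4 the exact shape gives Db4 Ab3 Db4.

Db4 Ab3 Db4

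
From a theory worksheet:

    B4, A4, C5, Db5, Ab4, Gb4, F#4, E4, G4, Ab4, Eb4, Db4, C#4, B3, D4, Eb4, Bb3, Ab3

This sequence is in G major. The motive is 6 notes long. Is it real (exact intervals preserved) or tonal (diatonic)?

Each cell has the same semitone pattern (-2, 3, 1, -5, -2) — intervals are preserved exactly.
And Db5 lies outside G major, so the sequence is real rather than tonal.

real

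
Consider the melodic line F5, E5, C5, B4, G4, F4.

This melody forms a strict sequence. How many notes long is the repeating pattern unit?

6 notes total. Splitting into 3 groups of 2:
F5 E5 | C5 B4 | G4 F4
Each cell is the previous one down a 4th — so the unit is 2 notes.

2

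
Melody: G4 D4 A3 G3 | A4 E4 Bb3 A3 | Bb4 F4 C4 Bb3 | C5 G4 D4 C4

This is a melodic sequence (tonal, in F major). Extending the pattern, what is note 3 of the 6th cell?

The unit is 4 notes. Position-3 pitches of the 4 shown cells: A3, Bb3, C4, D4.
Each moves up a 2nd. Continuing: E4 → F4.

F4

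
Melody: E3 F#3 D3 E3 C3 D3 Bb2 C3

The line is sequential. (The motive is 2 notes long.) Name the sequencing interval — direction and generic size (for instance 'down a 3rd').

down a 2nd

Unit = 2 notes; the statements start on E3, D3, C3, Bb2, moving down a 2nd each time.
E3 to D3 is down a 2nd.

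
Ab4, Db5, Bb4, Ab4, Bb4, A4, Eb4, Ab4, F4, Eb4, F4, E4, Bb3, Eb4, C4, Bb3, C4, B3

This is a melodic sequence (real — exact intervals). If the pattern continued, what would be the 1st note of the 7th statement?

D2

Grouping in 6s, the 1st note of each cell is Ab4, Eb4, Bb3.
Extending down a 4th: F3 → C3 → G2 → D2.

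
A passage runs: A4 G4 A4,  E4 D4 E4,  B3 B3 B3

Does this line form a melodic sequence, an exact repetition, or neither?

neither

Note 2 of cell 3 is B3; if this were a sequence it would be A3. No unit length gives a consistent transposition pattern.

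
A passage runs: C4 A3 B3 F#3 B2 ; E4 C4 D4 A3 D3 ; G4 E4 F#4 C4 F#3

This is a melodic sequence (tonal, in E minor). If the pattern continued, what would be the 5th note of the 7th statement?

Grouping in 5s, the 5th note of each cell is B2, D3, F#3.
Each moves up a 3rd. Continuing: A3 → C4 → E4 → G4.

G4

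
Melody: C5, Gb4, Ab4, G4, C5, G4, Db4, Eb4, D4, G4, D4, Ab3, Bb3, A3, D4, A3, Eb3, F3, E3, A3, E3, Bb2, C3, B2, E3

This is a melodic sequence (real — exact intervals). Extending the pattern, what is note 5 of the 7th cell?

The unit is 5 notes. Position-5 pitches of the 5 shown cells: C5, G4, D4, A3, E3.
Each moves down a 4th. Continuing: B2 → F#2.

F#2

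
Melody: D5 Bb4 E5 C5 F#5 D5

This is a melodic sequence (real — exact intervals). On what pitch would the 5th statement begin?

Taking 2-note groups, the heads are D5, E5, F#5: the pattern moves up a 2nd.
Continuing: G#5 → A#5. Statement 5 starts on A#5.

A#5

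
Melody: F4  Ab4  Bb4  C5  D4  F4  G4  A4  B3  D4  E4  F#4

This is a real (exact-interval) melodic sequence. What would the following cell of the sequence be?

Unit = 4 notes; the statements start on F4, D4, B3, moving down a 3rd each time.
So cell 4 is G#3 B3 C#4 D#4.

G#3 B3 C#4 D#4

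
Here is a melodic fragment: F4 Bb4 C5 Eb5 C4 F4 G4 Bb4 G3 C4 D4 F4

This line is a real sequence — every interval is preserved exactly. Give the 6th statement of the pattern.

The 4-note cells begin on F4, C4, G3 — each down a 4th from the last.
Extending down a 4th: D3 → A2 → E2.
Statement 6 starts on E2 and keeps the same exact contour: E2 A2 B2 D3.

E2 A2 B2 D3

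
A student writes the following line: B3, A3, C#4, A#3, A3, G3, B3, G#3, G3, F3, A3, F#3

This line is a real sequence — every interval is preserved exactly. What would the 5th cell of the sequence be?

Taking 4-note groups, the heads are B3, A3, G3: the pattern moves down a 2nd.
Extending down a 2nd: F3 → Eb3.
From Eb3 the exact shape gives Eb3 Db3 F3 D3.

Eb3 Db3 F3 D3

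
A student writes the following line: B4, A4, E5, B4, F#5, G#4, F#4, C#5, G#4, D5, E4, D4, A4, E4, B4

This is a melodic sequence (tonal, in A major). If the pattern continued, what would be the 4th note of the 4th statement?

C#4

The unit is 5 notes. Position-4 pitches of the 3 shown cells: B4, G#4, E4.
One more down a 3rd gives C#4.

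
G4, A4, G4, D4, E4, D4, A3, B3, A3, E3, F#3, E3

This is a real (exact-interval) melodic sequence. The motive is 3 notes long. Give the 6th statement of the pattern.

Taking 3-note groups, the heads are G4, D4, A3, E3: the pattern moves down a 4th.
Carrying on: B2 → F#2.
So cell 6 is F#2 G#2 F#2.

F#2 G#2 F#2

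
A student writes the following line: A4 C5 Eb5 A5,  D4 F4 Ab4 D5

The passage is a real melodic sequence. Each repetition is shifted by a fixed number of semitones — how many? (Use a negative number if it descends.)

Unit = 4 notes; the statements start on A4, D4, moving down a 5th each time.
Counting half-steps from A4 to D4: -7.

-7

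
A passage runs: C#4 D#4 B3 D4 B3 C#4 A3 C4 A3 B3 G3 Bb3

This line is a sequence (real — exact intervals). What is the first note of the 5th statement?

Unit = 4 notes; the statements start on C#4, B3, A3, moving down a 2nd each time.
Extending the heads down a 2nd: G3 → F3.

F3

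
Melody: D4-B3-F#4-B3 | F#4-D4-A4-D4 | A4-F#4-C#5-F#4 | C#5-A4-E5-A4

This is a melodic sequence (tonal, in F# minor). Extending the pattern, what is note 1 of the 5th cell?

Grouping in 4s, the 1st note of each cell is D4, F#4, A4, C#5.
Each moves up a 3rd; the next is E5.

E5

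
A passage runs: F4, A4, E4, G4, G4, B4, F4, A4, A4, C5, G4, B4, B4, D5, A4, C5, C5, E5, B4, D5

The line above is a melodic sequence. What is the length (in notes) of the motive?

20 notes total. Splitting into 5 groups of 4:
F4 A4 E4 G4 | G4 B4 F4 A4 | A4 C5 G4 B4 | B4 D5 A4 C5 | C5 E5 B4 D5
Each cell is the previous one up a 2nd — so the unit is 4 notes.

4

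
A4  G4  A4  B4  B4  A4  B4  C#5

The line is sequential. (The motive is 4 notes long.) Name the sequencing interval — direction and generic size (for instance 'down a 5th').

up a 2nd

Unit = 4 notes; the statements start on A4, B4, moving up a 2nd each time.
A4 to B4 is up a 2nd.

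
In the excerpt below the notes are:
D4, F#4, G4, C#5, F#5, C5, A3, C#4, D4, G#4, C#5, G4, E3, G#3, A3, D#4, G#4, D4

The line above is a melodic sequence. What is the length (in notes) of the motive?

6

18 notes total. Splitting into 3 groups of 6:
D4 F#4 G4 C#5 F#5 C5 | A3 C#4 D4 G#4 C#5 G4 | E3 G#3 A3 D#4 G#4 D4
Every group is a transposition down a 4th of the one before; no shorter unit works.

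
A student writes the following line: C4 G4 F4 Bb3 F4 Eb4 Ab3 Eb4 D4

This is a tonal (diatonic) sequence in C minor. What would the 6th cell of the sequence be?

The 3-note cells begin on C4, Bb3, Ab3 — each down a 2nd from the last.
Continuing the starts: G3 → F3 → Eb3.
From Eb3 the diatonic shape gives Eb3 Bb3 Ab3.

Eb3 Bb3 Ab3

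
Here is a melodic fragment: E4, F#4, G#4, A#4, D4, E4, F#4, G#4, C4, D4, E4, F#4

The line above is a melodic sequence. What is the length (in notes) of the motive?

There are 12 notes; a 4-note unit gives 3 cells:
E4 F#4 G#4 A#4 | D4 E4 F#4 G#4 | C4 D4 E4 F#4
That's a consistent down a 2nd shift per cell, and no other grouping gives one.

4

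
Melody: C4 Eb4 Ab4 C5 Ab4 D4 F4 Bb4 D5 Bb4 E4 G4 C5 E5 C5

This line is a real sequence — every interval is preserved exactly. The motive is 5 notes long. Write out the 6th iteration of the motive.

A#4 C#5 F#5 A#5 F#5

With a 5-note motive the entries are C4, D4, E4, each up a 2nd from the previous.
Continuing the starts: F#4 → G#4 → A#4.
Statement 6 starts on A#4 and keeps the same exact contour: A#4 C#5 F#5 A#5 F#5.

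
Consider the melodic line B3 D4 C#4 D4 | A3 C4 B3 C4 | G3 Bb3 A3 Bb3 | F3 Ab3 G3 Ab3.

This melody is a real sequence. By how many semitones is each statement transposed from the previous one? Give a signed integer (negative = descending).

Taking 4-note groups, the heads are B3, A3, G3, F3: the pattern moves down a 2nd.
B3→A3 is 57 − 59 = -2 semitones.

-2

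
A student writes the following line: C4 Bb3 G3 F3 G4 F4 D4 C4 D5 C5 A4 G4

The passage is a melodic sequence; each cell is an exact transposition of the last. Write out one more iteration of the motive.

A5 G5 E5 D5

With a 4-note motive the entries are C4, G4, D5, each up a 5th from the previous.
Statement 4 starts on A5 and keeps the same exact contour: A5 G5 E5 D5.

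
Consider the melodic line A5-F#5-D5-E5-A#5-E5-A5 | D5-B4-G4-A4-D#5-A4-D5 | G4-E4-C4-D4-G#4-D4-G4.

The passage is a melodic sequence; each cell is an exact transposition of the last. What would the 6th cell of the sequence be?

Bb2 G2 Eb2 F2 B2 F2 Bb2

The 7-note cells begin on A5, D5, G4 — each down a 5th from the last.
Continuing the starts: C4 → F3 → Bb2.
From Bb2 the exact shape gives Bb2 G2 Eb2 F2 B2 F2 Bb2.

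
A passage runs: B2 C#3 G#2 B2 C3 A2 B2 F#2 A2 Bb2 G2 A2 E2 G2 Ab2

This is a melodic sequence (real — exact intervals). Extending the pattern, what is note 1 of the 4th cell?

With 5-note cells, note 1 of each statement runs B2, A2, G2.
From G2, down a 2nd gives F2.

F2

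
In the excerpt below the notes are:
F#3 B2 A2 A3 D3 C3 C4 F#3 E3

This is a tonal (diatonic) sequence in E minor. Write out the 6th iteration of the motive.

Unit = 3 notes; the statements start on F#3, A3, C4, moving up a 3rd each time.
Carrying on: E4 → G4 → B4.
So cell 6 is B4 E4 D4.

B4 E4 D4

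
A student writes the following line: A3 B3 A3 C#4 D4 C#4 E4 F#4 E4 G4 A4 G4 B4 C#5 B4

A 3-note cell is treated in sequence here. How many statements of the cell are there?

5

15 notes in groups of 3 gives 15/3 = 5 statements.
Starts: A3, C#4, E4, G4, B4 — each up a 3rd.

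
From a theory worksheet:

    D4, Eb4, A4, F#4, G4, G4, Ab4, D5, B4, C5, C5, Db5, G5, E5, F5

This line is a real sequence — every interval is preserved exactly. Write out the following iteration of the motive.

Taking 5-note groups, the heads are D4, G4, C5: the pattern moves up a 4th.
Statement 4 starts on F5 and keeps the same exact contour: F5 Gb5 C6 A5 Bb5.

F5 Gb5 C6 A5 Bb5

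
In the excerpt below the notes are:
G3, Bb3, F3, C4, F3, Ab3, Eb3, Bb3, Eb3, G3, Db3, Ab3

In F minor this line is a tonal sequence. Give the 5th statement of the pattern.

C3 Eb3 Bb2 F3

Taking 4-note groups, the heads are G3, F3, Eb3: the pattern moves down a 2nd.
Continuing the starts: Db3 → C3.
So cell 5 is C3 Eb3 Bb2 F3.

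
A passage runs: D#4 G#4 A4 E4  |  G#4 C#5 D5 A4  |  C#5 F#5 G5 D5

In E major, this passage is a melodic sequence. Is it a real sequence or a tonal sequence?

real

Each cell has the same semitone pattern (5, 1, -5) — intervals are preserved exactly.
And D5 lies outside E major, so the sequence is real rather than tonal.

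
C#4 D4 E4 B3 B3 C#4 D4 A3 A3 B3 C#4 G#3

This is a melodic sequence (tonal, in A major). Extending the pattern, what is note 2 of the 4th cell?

A3

Grouping in 4s, the 2nd note of each cell is D4, C#4, B3.
Each moves down a 2nd; the next is A3.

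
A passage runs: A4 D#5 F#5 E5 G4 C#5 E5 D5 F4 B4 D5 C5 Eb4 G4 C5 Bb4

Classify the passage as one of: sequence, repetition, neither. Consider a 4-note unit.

Note 2 of cell 4 is G4; if this were a sequence it would be A4. No unit length gives a consistent transposition pattern.

neither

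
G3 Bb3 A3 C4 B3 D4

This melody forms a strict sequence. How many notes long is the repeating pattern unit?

2

There are 6 notes; a 2-note unit gives 3 cells:
G3 Bb3 | A3 C4 | B3 D4
Each cell is the previous one up a 2nd — so the unit is 2 notes.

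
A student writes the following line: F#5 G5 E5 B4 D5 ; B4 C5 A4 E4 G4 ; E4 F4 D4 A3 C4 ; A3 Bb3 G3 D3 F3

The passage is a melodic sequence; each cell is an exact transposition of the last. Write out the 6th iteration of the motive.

With a 5-note motive the entries are F#5, B4, E4, A3, each down a 5th from the previous.
Continuing the starts: D3 → G2.
So cell 6 is G2 Ab2 F2 C2 Eb2.

G2 Ab2 F2 C2 Eb2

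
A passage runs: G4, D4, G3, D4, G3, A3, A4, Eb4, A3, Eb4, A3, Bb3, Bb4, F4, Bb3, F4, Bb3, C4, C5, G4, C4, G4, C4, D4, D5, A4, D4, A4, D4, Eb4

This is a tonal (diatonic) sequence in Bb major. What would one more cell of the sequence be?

Eb5 Bb4 Eb4 Bb4 Eb4 F4

With a 6-note motive the entries are G4, A4, Bb4, C5, D5, each up a 2nd from the previous.
Statement 6 starts on Eb5 and keeps the same diatonic contour: Eb5 Bb4 Eb4 Bb4 Eb4 F4.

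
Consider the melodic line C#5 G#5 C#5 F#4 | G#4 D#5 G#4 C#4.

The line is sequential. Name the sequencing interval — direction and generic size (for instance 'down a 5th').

down a 4th

With a 4-note motive the entries are C#5, G#4, each down a 4th from the previous.
From C#5 to G#4: down a 4th.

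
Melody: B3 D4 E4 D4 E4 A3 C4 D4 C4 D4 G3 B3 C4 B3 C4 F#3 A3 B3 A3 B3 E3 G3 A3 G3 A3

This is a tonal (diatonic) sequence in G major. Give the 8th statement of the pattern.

Taking 5-note groups, the heads are B3, A3, G3, F#3, E3: the pattern moves down a 2nd.
Carrying on: D3 → C3 → B2.
So cell 8 is B2 D3 E3 D3 E3.

B2 D3 E3 D3 E3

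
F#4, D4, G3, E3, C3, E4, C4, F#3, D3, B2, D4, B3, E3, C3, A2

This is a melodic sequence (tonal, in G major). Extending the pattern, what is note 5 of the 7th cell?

D2

The unit is 5 notes. Position-5 pitches of the 3 shown cells: C3, B2, A2.
Extending down a 2nd: G2 → F#2 → E2 → D2.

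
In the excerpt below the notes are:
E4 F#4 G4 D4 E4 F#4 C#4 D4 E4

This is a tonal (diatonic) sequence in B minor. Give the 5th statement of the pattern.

A3 B3 C#4

Unit = 3 notes; the statements start on E4, D4, C#4, moving down a 2nd each time.
Carrying on: B3 → A3.
So cell 5 is A3 B3 C#4.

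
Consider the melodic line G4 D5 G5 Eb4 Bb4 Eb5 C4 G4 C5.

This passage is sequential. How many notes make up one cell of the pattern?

3

9 notes total. Splitting into 3 groups of 3:
G4 D5 G5 | Eb4 Bb4 Eb5 | C4 G4 C5
Each cell is the previous one down a 3rd — so the unit is 3 notes.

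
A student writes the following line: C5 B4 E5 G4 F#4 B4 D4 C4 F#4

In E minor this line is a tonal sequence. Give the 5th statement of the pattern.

E3 D3 G3

Unit = 3 notes; the statements start on C5, G4, D4, moving down a 4th each time.
Extending down a 4th: A3 → E3.
From E3 the diatonic shape gives E3 D3 G3.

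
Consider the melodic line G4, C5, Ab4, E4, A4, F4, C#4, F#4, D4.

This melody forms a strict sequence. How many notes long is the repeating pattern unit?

3

There are 9 notes; a 3-note unit gives 3 cells:
G4 C5 Ab4 | E4 A4 F4 | C#4 F#4 D4
Each cell is the previous one down a 3rd — so the unit is 3 notes.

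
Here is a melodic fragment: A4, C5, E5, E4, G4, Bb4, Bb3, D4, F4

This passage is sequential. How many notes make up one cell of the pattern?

3

There are 9 notes; a 3-note unit gives 3 cells:
A4 C5 E5 | E4 G4 Bb4 | Bb3 D4 F4
That's a consistent down a 4th shift per cell, and no other grouping gives one.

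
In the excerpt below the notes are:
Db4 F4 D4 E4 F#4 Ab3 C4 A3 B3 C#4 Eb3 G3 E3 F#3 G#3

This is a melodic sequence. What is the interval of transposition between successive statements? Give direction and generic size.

The 5-note cells begin on Db4, Ab3, Eb3 — each down a 4th from the last.
From Db4 to Ab3: down a 4th.

down a 4th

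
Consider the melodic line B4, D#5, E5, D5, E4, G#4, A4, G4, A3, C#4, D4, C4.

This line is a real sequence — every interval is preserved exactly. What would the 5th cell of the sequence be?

G2 B2 C3 Bb2

Taking 4-note groups, the heads are B4, E4, A3: the pattern moves down a 5th.
Extending down a 5th: D3 → G2.
From G2 the exact shape gives G2 B2 C3 Bb2.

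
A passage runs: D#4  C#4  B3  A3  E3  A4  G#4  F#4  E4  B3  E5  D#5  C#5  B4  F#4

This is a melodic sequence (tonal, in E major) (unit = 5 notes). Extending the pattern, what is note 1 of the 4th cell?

B5

The unit is 5 notes. Position-1 pitches of the 3 shown cells: D#4, A4, E5.
From E5, up a 5th gives B5.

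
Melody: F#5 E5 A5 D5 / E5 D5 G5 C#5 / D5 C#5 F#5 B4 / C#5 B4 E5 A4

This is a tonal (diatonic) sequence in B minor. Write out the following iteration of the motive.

With a 4-note motive the entries are F#5, E5, D5, C#5, each down a 2nd from the previous.
Statement 5 starts on B4 and keeps the same diatonic contour: B4 A4 D5 G4.

B4 A4 D5 G4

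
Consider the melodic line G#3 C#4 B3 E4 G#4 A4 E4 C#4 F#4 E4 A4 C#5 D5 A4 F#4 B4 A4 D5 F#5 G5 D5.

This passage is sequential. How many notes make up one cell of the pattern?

7

Try groups of 7 (3 cells in 21 notes):
G#3 C#4 B3 E4 G#4 A4 E4 | C#4 F#4 E4 A4 C#5 D5 A4 | F#4 B4 A4 D5 F#5 G5 D5
Each cell is the previous one up a 4th — so the unit is 7 notes.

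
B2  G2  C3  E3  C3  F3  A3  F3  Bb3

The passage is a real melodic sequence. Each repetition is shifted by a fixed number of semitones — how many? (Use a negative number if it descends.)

5

Unit = 3 notes; the statements start on B2, E3, A3, moving up a 4th each time.
B2→E3 is 52 − 47 = 5 semitones.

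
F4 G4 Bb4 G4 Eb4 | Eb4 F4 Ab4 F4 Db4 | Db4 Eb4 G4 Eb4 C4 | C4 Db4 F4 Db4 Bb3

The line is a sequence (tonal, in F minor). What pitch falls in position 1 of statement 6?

With 5-note cells, note 1 of each statement runs F4, Eb4, Db4, C4.
Extending down a 2nd: Bb3 → Ab3.

Ab3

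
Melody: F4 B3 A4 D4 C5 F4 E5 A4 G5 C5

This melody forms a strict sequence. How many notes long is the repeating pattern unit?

Try groups of 2 (5 cells in 10 notes):
F4 B3 | A4 D4 | C5 F4 | E5 A4 | G5 C5
Each cell is the previous one up a 3rd — so the unit is 2 notes.

2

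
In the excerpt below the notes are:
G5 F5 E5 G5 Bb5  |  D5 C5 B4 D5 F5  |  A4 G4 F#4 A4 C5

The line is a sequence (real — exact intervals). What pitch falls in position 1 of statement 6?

With 5-note cells, note 1 of each statement runs G5, D5, A4.
Each moves down a 4th. Continuing: E4 → B3 → F#3.

F#3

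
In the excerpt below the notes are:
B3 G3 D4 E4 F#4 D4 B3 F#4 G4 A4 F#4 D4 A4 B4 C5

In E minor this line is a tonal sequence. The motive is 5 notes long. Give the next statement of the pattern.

Unit = 5 notes; the statements start on B3, D4, F#4, moving up a 3rd each time.
So cell 4 is A4 F#4 C5 D5 E5.

A4 F#4 C5 D5 E5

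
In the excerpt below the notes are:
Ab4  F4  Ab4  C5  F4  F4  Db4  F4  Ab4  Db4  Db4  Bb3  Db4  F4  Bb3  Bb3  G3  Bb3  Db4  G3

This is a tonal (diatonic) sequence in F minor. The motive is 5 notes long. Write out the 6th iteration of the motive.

The 5-note cells begin on Ab4, F4, Db4, Bb3 — each down a 3rd from the last.
Continuing the starts: G3 → Eb3.
From Eb3 the diatonic shape gives Eb3 C3 Eb3 G3 C3.

Eb3 C3 Eb3 G3 C3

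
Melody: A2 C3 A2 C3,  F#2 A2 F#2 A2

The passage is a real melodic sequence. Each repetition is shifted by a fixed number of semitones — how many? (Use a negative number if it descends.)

-3

Unit = 4 notes; the statements start on A2, F#2, moving down a 3rd each time.
Counting half-steps from A2 to F#2: -3.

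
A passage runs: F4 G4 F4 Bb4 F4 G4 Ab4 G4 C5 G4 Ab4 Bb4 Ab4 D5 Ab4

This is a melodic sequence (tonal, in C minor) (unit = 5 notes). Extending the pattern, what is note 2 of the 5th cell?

Grouping in 5s, the 2nd note of each cell is G4, Ab4, Bb4.
Extending up a 2nd: C5 → D5.

D5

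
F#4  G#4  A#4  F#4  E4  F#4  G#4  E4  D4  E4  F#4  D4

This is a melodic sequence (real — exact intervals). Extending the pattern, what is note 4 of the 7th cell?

Gb3

Grouping in 4s, the 4th note of each cell is F#4, E4, D4.
Each moves down a 2nd. Continuing: C4 → Bb3 → Ab3 → Gb3.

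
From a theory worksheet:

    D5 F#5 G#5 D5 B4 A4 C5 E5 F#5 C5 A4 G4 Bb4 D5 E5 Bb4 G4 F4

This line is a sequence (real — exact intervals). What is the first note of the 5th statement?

Unit = 6 notes; the statements start on D5, C5, Bb4, moving down a 2nd each time.
Continuing: Ab4 → Gb4. Statement 5 starts on Gb4.

Gb4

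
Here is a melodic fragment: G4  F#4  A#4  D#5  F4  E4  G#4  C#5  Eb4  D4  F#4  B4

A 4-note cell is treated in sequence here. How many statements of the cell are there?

3

12 notes in groups of 4 gives 12/4 = 3 statements.
Starts: G4, F4, Eb4 — each down a 2nd.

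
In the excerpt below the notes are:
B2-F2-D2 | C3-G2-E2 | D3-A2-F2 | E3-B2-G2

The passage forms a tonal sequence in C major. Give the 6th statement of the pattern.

G3 D3 B2

With a 3-note motive the entries are B2, C3, D3, E3, each up a 2nd from the previous.
Extending up a 2nd: F3 → G3.
From G3 the diatonic shape gives G3 D3 B2.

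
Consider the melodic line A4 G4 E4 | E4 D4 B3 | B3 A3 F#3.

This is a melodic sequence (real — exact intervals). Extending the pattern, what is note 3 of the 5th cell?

The unit is 3 notes. Position-3 pitches of the 3 shown cells: E4, B3, F#3.
Carrying that down a 4th forward: C#3 → G#2.

G#2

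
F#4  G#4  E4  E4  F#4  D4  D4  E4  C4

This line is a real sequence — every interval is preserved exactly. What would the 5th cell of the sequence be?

Bb3 C4 Ab3

Taking 3-note groups, the heads are F#4, E4, D4: the pattern moves down a 2nd.
Continuing the starts: C4 → Bb3.
From Bb3 the exact shape gives Bb3 C4 Ab3.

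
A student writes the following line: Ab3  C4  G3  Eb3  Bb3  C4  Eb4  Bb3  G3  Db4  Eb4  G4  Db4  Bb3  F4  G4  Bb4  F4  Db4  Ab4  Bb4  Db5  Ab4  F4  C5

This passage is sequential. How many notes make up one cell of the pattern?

5

25 notes total. Splitting into 5 groups of 5:
Ab3 C4 G3 Eb3 Bb3 | C4 Eb4 Bb3 G3 Db4 | Eb4 G4 Db4 Bb3 F4 | G4 Bb4 F4 Db4 Ab4 | Bb4 Db5 Ab4 F4 C5
That's a consistent up a 3rd shift per cell, and no other grouping gives one.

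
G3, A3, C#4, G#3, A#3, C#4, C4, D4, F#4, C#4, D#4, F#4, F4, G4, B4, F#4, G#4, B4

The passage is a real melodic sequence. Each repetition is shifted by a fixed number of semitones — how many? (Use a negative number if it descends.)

5

The 6-note cells begin on G3, C4, F4 — each up a 4th from the last.
G3 to C4 spans +5 semitones.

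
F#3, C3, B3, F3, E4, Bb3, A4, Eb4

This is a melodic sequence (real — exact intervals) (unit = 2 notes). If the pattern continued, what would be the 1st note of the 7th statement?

C6

Grouping in 2s, the 1st note of each cell is F#3, B3, E4, A4.
Extending up a 4th: D5 → G5 → C6.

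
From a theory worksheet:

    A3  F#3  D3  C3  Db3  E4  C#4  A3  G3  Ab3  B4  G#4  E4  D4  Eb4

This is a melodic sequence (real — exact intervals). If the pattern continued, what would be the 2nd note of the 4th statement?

Grouping in 5s, the 2nd note of each cell is F#3, C#4, G#4.
Each moves up a 5th; the next is D#5.

D#5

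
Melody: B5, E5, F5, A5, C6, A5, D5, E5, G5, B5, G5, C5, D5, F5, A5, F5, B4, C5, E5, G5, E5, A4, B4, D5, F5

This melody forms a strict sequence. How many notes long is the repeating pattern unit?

Try groups of 5 (5 cells in 25 notes):
B5 E5 F5 A5 C6 | A5 D5 E5 G5 B5 | G5 C5 D5 F5 A5 | F5 B4 C5 E5 G5 | E5 A4 B4 D5 F5
Each cell is the previous one down a 2nd — so the unit is 5 notes.

5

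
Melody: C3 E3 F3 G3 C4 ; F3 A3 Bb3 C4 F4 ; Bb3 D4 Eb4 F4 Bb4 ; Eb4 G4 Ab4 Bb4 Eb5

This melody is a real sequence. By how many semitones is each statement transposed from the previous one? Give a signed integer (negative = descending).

5

Unit = 5 notes; the statements start on C3, F3, Bb3, Eb4, moving up a 4th each time.
Counting half-steps from C3 to F3: 5.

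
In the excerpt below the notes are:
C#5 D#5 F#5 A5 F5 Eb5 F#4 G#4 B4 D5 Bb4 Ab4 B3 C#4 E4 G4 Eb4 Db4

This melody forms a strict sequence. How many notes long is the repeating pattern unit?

There are 18 notes; a 6-note unit gives 3 cells:
C#5 D#5 F#5 A5 F5 Eb5 | F#4 G#4 B4 D5 Bb4 Ab4 | B3 C#4 E4 G4 Eb4 Db4
Each cell is the previous one down a 5th — so the unit is 6 notes.

6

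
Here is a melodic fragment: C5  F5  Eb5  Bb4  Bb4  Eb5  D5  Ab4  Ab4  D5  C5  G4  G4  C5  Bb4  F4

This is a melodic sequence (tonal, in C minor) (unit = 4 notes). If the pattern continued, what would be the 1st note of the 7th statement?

D4

With 4-note cells, note 1 of each statement runs C5, Bb4, Ab4, G4.
Carrying that down a 2nd forward: F4 → Eb4 → D4.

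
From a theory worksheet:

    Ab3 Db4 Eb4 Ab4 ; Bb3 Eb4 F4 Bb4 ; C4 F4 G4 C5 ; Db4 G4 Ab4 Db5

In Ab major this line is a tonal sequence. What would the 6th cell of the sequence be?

F4 Bb4 C5 F5

Unit = 4 notes; the statements start on Ab3, Bb3, C4, Db4, moving up a 2nd each time.
Extending up a 2nd: Eb4 → F4.
From F4 the diatonic shape gives F4 Bb4 C5 F5.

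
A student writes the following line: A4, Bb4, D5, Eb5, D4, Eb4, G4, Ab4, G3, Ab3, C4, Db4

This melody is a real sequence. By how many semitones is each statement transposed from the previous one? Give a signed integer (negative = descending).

The 4-note cells begin on A4, D4, G3 — each down a 5th from the last.
A4→D4 is 62 − 69 = -7 semitones.

-7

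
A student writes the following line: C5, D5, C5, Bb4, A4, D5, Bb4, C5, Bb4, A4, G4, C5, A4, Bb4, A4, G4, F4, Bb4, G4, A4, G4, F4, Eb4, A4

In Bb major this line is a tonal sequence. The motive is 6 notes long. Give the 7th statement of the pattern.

With a 6-note motive the entries are C5, Bb4, A4, G4, each down a 2nd from the previous.
Carrying on: F4 → Eb4 → D4.
Statement 7 starts on D4 and keeps the same diatonic contour: D4 Eb4 D4 C4 Bb3 Eb4.

D4 Eb4 D4 C4 Bb3 Eb4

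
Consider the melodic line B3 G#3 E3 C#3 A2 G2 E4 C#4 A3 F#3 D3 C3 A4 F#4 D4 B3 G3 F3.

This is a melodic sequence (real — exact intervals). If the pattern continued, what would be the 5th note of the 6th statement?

Bb4

The unit is 6 notes. Position-5 pitches of the 3 shown cells: A2, D3, G3.
Carrying that up a 4th forward: C4 → F4 → Bb4.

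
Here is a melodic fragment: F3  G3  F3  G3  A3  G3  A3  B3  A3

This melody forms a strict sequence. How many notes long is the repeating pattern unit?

There are 9 notes; a 3-note unit gives 3 cells:
F3 G3 F3 | G3 A3 G3 | A3 B3 A3
Each cell is the previous one up a 2nd — so the unit is 3 notes.

3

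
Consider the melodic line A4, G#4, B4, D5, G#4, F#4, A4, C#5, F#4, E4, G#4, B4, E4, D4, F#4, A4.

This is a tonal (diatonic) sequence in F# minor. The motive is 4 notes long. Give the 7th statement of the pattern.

Unit = 4 notes; the statements start on A4, G#4, F#4, E4, moving down a 2nd each time.
Continuing the starts: D4 → C#4 → B3.
Statement 7 starts on B3 and keeps the same diatonic contour: B3 A3 C#4 E4.

B3 A3 C#4 E4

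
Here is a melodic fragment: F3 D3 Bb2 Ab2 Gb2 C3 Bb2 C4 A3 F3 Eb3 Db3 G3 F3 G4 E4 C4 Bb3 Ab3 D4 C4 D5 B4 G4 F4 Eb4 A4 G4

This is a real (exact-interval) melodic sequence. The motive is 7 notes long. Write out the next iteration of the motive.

Taking 7-note groups, the heads are F3, C4, G4, D5: the pattern moves up a 5th.
Statement 5 starts on A5 and keeps the same exact contour: A5 F#5 D5 C5 Bb4 E5 D5.

A5 F#5 D5 C5 Bb4 E5 D5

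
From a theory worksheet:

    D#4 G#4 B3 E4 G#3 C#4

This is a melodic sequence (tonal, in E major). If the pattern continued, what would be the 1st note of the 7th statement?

F#2

With 2-note cells, note 1 of each statement runs D#4, B3, G#3.
Carrying that down a 3rd forward: E3 → C#3 → A2 → F#2.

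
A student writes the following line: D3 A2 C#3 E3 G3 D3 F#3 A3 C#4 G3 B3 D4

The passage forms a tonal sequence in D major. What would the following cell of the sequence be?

F#4 C#4 E4 G4

The 4-note cells begin on D3, G3, C#4 — each up a 4th from the last.
So cell 4 is F#4 C#4 E4 G4.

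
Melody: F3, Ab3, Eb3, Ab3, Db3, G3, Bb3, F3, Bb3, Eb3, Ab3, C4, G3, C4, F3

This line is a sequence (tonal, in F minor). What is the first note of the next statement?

Bb3

With a 5-note motive the entries are F3, G3, Ab3, each up a 2nd from the previous.
One more step up a 2nd gives Bb3.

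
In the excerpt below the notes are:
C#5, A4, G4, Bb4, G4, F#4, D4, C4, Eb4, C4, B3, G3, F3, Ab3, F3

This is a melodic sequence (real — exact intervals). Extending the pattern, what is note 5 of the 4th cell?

The unit is 5 notes. Position-5 pitches of the 3 shown cells: G4, C4, F3.
Each moves down a 5th; the next is Bb2.

Bb2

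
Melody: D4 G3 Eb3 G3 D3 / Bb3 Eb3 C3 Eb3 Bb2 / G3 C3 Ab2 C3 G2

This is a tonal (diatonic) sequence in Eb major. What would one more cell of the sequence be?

The 5-note cells begin on D4, Bb3, G3 — each down a 3rd from the last.
From Eb3 the diatonic shape gives Eb3 Ab2 F2 Ab2 Eb2.

Eb3 Ab2 F2 Ab2 Eb2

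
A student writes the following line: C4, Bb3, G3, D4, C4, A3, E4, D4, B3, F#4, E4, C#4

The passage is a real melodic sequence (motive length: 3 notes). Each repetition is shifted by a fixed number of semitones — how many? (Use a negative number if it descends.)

Unit = 3 notes; the statements start on C4, D4, E4, F#4, moving up a 2nd each time.
Counting half-steps from C4 to D4: 2.

2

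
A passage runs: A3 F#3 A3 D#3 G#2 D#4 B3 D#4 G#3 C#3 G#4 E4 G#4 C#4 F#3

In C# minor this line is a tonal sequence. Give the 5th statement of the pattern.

F#5 D#5 F#5 B4 E4

With a 5-note motive the entries are A3, D#4, G#4, each up a 4th from the previous.
Carrying on: C#5 → F#5.
So cell 5 is F#5 D#5 F#5 B4 E4.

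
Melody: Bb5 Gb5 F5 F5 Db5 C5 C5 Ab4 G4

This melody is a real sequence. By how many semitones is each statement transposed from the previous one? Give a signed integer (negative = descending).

-5

Unit = 3 notes; the statements start on Bb5, F5, C5, moving down a 4th each time.
Bb5 to F5 spans -5 semitones.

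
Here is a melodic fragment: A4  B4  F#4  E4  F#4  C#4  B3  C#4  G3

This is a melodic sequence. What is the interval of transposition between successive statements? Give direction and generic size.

With a 3-note motive the entries are A4, E4, B3, each down a 4th from the previous.
A4 to E4 is down a 4th.

down a 4th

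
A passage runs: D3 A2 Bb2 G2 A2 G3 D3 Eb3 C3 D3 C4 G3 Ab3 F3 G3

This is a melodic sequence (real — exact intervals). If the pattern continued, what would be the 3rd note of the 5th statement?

Grouping in 5s, the 3rd note of each cell is Bb2, Eb3, Ab3.
Carrying that up a 4th forward: Db4 → Gb4.

Gb4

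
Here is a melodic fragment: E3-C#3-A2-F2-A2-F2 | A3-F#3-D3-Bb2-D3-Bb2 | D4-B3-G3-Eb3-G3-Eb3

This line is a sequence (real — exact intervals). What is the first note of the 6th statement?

F5

With a 6-note motive the entries are E3, A3, D4, each up a 4th from the previous.
Continuing: G4 → C5 → F5. Statement 6 starts on F5.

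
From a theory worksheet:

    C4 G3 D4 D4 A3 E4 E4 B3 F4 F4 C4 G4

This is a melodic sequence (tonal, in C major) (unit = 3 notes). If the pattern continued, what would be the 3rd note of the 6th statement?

B4

The unit is 3 notes. Position-3 pitches of the 4 shown cells: D4, E4, F4, G4.
Extending up a 2nd: A4 → B4.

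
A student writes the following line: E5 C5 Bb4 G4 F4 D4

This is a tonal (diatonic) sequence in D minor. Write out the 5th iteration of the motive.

G3 E3

Taking 2-note groups, the heads are E5, Bb4, F4: the pattern moves down a 4th.
Carrying on: C4 → G3.
So cell 5 is G3 E3.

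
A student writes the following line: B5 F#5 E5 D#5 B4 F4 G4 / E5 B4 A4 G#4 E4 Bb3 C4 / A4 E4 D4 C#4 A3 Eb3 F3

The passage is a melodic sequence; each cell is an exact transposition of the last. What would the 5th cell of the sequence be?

The 7-note cells begin on B5, E5, A4 — each down a 5th from the last.
Extending down a 5th: D4 → G3.
From G3 the exact shape gives G3 D3 C3 B2 G2 Db2 Eb2.

G3 D3 C3 B2 G2 Db2 Eb2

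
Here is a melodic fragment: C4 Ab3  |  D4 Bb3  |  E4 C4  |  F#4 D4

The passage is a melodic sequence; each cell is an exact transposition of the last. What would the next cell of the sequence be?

G#4 E4

Unit = 2 notes; the statements start on C4, D4, E4, F#4, moving up a 2nd each time.
From G#4 the exact shape gives G#4 E4.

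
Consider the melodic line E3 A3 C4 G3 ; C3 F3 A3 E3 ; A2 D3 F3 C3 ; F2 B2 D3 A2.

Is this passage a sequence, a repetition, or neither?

sequence

Each 4-note cell is the previous one transposed down a 3rd.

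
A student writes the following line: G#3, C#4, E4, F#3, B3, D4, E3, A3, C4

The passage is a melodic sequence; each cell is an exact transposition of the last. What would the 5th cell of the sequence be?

C3 F3 Ab3

The 3-note cells begin on G#3, F#3, E3 — each down a 2nd from the last.
Extending down a 2nd: D3 → C3.
Statement 5 starts on C3 and keeps the same exact contour: C3 F3 Ab3.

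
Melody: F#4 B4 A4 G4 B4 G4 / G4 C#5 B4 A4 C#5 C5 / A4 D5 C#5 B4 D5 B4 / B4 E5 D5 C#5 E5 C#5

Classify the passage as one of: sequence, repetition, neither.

neither

Note 6 of cell 2 is C5; if this were a sequence it would be A4. No unit length gives a consistent transposition pattern.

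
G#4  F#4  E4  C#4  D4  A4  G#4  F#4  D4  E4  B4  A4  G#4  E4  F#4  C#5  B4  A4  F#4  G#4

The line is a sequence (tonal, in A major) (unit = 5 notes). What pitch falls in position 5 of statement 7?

The unit is 5 notes. Position-5 pitches of the 4 shown cells: D4, E4, F#4, G#4.
Carrying that up a 2nd forward: A4 → B4 → C#5.

C#5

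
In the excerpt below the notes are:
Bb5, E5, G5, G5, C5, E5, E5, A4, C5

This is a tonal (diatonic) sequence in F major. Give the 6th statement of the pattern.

Taking 3-note groups, the heads are Bb5, G5, E5: the pattern moves down a 3rd.
Extending down a 3rd: C5 → A4 → F4.
From F4 the diatonic shape gives F4 Bb3 D4.

F4 Bb3 D4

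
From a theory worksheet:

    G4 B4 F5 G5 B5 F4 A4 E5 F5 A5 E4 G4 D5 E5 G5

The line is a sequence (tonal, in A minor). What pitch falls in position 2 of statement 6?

D4

With 5-note cells, note 2 of each statement runs B4, A4, G4.
Carrying that down a 2nd forward: F4 → E4 → D4.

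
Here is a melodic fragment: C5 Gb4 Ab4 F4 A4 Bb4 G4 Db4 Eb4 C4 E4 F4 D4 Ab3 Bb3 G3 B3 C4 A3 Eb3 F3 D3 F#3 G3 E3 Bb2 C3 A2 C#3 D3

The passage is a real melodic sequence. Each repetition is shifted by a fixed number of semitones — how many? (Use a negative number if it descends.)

Unit = 6 notes; the statements start on C5, G4, D4, A3, E3, moving down a 4th each time.
C5 to G4 spans -5 semitones.

-5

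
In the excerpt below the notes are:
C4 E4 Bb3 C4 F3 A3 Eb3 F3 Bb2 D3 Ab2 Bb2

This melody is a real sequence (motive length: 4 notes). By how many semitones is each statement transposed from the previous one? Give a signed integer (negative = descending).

-7

The 4-note cells begin on C4, F3, Bb2 — each down a 5th from the last.
Counting half-steps from C4 to F3: -7.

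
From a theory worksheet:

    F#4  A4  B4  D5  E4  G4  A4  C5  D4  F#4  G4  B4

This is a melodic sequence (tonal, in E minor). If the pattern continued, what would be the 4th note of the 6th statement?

F#4

With 4-note cells, note 4 of each statement runs D5, C5, B4.
Carrying that down a 2nd forward: A4 → G4 → F#4.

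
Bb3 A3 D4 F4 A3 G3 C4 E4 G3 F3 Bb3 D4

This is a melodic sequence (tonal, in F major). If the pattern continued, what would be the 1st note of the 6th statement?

With 4-note cells, note 1 of each statement runs Bb3, A3, G3.
Extending down a 2nd: F3 → E3 → D3.

D3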